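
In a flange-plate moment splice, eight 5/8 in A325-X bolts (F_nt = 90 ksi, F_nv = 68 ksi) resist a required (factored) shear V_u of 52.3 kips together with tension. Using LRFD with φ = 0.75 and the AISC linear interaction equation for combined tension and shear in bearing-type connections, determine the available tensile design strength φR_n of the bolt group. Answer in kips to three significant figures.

146 kips

A_b = π·0.625²/4 = 0.3068 in²; f_rv = 52.3 / (8 × 0.3068) = 21.31 ksi.
F'_nt = 1.3 F_nt − (F_nt / φF_nv) f_rv = 1.3·90 − (90/(0.75·68))·21.31 = 79.4 ksi, capped at F_nt → F'_nt = 79.4 ksi.
R_n = F'_nt · A_b · n = 79.4 × 0.3068 × 8 = 194.9 kips.
Design strength φR_n = 0.75 × 194.9 = 146 kips.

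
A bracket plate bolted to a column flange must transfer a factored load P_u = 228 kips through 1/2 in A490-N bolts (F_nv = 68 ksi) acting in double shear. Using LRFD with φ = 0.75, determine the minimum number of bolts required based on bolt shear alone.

12 bolts

A_b = π·0.5²/4 = 0.1963 in².
Per-bolt design strength φR_n = 0.75 × 68 × 0.1963 × 2 = 20.03 kips.
n ≥ 228 / 20.03 = 11.38 → use 12 bolts.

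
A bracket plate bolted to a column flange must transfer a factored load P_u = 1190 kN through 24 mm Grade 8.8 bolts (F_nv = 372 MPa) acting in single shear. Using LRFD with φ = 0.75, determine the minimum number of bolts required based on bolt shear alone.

A_b = π·24²/4 = 452.4 mm².
Per-bolt design strength φR_n = 0.75 × 372 × 452.4 × 1 / 1000 = 126.2 kN.
n ≥ 1190 / 126.2 = 9.428 → use 10 bolts.

10 bolts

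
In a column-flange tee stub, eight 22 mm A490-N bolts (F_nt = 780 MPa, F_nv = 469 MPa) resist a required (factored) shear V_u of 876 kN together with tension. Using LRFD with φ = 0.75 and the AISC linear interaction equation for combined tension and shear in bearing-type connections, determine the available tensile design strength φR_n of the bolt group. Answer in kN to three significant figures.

856 kN

A_b = π·22²/4 = 380.1 mm²; f_rv = 876 × 1000 / (8 × 380.1) = 288.1 MPa.
F'_nt = 1.3 F_nt − (F_nt / φF_nv) f_rv = 1.3·780 − (780/(0.75·469))·288.1 = 375.2 MPa, capped at F_nt → F'_nt = 375.2 MPa.
R_n = F'_nt · A_b · n = 375.2 × 380.1 × 8 / 1000 = 1141 kN.
Design strength φR_n = 0.75 × 1141 = 856 kN.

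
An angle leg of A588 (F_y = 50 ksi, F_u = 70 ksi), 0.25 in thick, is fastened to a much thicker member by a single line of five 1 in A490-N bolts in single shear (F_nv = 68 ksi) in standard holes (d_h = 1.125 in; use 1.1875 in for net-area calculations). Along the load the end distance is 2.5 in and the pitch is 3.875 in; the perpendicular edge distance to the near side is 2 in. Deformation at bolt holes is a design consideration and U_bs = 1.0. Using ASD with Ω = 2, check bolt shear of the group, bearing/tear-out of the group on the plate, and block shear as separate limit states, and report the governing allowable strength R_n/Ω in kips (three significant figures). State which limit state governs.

Bolt shear: A_b = π·1²/4 = 0.7854 in²; R_n = 68 × 0.7854 × 5 × 1 = 267 kips → 267 / 2 = 134 kips.
Bearing: edge l_c = 1.938, r_n = 40.69 kips; interior l_c = 2.75, r_n = 42 kips; R_n = 40.69 + 4·42 = 208.7 kips → 104 kips.
Block shear: A_gv = 4.5, A_nv = 3.164, A_nt = 0.3516 in²; R_n = min(0.6F_uA_nv, 0.6F_yA_gv) + U_bs·F_u·A_nt = 157.5 kips → 78.8 kips.
Block shear governs: 78.8 kips.

78.8 kips (block shear governs)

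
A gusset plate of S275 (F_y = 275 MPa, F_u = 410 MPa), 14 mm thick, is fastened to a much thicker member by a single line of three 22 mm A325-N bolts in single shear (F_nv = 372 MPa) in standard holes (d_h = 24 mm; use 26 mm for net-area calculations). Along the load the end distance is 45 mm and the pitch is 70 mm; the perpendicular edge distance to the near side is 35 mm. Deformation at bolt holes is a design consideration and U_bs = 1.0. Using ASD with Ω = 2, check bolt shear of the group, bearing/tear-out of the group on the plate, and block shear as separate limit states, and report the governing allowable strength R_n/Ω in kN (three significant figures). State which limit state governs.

212 kN (bolt shear governs)

Bolt shear: A_b = π·22²/4 = 380.1 mm²; R_n = 372 × 380.1 × 3 × 1 / 1000 = 424.2 kN → 424.2 / 2 = 212 kN.
Bearing: edge l_c = 33, r_n = 227.3 kN; interior l_c = 46, r_n = 303.1 kN; R_n = 227.3 + 2·303.1 = 833.4 kN → 417 kN.
Block shear: A_gv = 2590, A_nv = 1680, A_nt = 308 mm²; R_n = min(0.6F_uA_nv, 0.6F_yA_gv) + U_bs·F_u·A_nt = 539.6 kN → 270 kN.
Bolt shear governs: 212 kN.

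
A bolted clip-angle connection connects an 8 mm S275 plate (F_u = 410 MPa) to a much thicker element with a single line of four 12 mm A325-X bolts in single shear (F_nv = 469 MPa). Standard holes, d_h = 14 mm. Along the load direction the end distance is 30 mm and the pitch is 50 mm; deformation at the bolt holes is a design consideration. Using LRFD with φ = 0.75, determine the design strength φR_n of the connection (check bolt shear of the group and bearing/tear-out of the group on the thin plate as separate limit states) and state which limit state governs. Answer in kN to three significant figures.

Bolt shear: A_b = π·12²/4 = 113.1 mm²; R_n = 469 × 113.1 × 4 × 1 / 1000 = 212.2 kN → 0.75 × 212.2 = 159 kN.
Bearing (1.2 l_c t F_u ≤ 2.4 d t F_u): upper limit = 2.4·12·8·410 / 1000 = 94.46 kN.
  Edge l_c = 30 − 14/2 = 23 → r_n = 90.53 kN; interior l_c = 50 − 14 = 36 → r_n = 94.46 kN.
  R_n,bearing = 1·90.53 + 3·94.46 = 373.9 kN → 0.75 × 373.9 = 280 kN.
Bolt shear governs: 159 kN.

159 kN (bolt shear governs)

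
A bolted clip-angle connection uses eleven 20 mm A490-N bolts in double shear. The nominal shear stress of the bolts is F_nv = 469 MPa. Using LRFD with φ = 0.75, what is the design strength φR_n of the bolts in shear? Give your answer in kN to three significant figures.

2430 kN

A_b = π × 20² / 4 = 314.2 mm².
R_n = F_nv · A_b · n · n_s = 469 × 314.2 × 11 × 2 / 1000 = 3241 kN.
Design strength φR_n = 0.75 × 3241 = 2430 kN.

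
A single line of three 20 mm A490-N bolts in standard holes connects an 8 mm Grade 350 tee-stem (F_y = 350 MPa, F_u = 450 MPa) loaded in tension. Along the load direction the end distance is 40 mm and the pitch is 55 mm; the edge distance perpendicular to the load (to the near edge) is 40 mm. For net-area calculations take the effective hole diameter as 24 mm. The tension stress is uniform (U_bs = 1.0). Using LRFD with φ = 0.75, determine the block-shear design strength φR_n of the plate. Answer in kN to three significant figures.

221 kN

Shear plane L_v = 40 + 2·55 = 150 mm; A_gv = 150 × 8 = 1200 mm².
A_nv = (150 − 2.5·24) × 8 = 720 mm².
A_nt = (40 − 0.5·24) × 8 = 224 mm².
0.6 F_u A_nv = 194.4 kN; 0.6 F_y A_gv = 252 kN → shear rupture governs the shear term.
R_n = 194.4 + 1.0 × 450 × 224 / 1000 = 295.2 kN.
Design strength φR_n = 0.75 × 295.2 = 221 kN.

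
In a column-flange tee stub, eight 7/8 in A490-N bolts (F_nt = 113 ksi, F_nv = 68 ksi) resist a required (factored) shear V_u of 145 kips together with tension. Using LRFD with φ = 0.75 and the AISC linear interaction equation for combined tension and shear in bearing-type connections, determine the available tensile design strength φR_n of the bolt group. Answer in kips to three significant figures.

A_b = π·0.875²/4 = 0.6013 in²; f_rv = 145 / (8 × 0.6013) = 30.14 ksi.
F'_nt = 1.3 F_nt − (F_nt / φF_nv) f_rv = 1.3·113 − (113/(0.75·68))·30.14 = 80.11 ksi, capped at F_nt → F'_nt = 80.11 ksi.
R_n = F'_nt · A_b · n = 80.11 × 0.6013 × 8 = 385.4 kips.
Design strength φR_n = 0.75 × 385.4 = 289 kips.

289 kips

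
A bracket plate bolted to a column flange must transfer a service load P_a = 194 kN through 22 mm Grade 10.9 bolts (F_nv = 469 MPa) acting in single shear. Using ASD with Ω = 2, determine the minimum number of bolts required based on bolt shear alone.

A_b = π·22²/4 = 380.1 mm².
Per-bolt allowable strength R_n/Ω = 469 × 380.1 × 1 / 1000 / 2 = 89.14 kN.
n ≥ 194 / 89.14 = 2.176 → use 3 bolts.

3 bolts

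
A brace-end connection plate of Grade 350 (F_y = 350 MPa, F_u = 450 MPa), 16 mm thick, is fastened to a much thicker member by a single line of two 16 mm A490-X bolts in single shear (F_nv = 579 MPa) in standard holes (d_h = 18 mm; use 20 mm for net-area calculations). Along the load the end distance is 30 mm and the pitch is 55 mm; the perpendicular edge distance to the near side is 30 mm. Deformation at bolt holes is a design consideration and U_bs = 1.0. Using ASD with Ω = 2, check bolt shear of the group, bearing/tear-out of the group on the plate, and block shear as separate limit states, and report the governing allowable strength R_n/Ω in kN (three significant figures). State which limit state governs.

116 kN (bolt shear governs)

Bolt shear: A_b = π·16²/4 = 201.1 mm²; R_n = 579 × 201.1 × 2 × 1 / 1000 = 232.8 kN → 232.8 / 2 = 116 kN.
Bearing: edge l_c = 21, r_n = 181.4 kN; interior l_c = 37, r_n = 276.5 kN; R_n = 181.4 + 1·276.5 = 457.9 kN → 229 kN.
Block shear: A_gv = 1360, A_nv = 880, A_nt = 320 mm²; R_n = min(0.6F_uA_nv, 0.6F_yA_gv) + U_bs·F_u·A_nt = 381.6 kN → 191 kN.
Bolt shear governs: 116 kN.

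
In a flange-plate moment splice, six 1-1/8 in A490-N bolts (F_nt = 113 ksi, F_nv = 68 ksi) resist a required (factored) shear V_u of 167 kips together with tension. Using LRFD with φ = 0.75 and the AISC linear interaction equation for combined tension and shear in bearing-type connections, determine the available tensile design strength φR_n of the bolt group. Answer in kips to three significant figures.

380 kips

A_b = π·1.125²/4 = 0.994 in²; f_rv = 167 / (6 × 0.994) = 28 ksi.
F'_nt = 1.3 F_nt − (F_nt / φF_nv) f_rv = 1.3·113 − (113/(0.75·68))·28 = 84.86 ksi, capped at F_nt → F'_nt = 84.86 ksi.
R_n = F'_nt · A_b · n = 84.86 × 0.994 × 6 = 506.1 kips.
Design strength φR_n = 0.75 × 506.1 = 380 kips.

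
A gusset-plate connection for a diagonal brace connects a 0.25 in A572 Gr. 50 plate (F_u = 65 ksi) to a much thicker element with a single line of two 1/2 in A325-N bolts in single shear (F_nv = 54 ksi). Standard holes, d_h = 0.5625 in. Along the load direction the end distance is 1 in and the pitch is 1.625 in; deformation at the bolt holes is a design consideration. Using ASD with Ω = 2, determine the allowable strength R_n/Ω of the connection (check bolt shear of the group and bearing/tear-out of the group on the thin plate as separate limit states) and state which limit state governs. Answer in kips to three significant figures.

10.6 kips (bolt shear governs)

Bolt shear: A_b = π·0.5²/4 = 0.1963 in²; R_n = 54 × 0.1963 × 2 × 1 = 21.21 kips → 21.21 / 2 = 10.6 kips.
Bearing (1.2 l_c t F_u ≤ 2.4 d t F_u): upper limit = 2.4·0.5·0.25·65 = 19.5 kips.
  Edge l_c = 1 − 0.5625/2 = 0.7188 → r_n = 14.02 kips; interior l_c = 1.625 − 0.5625 = 1.062 → r_n = 19.5 kips.
  R_n,bearing = 1·14.02 + 1·19.5 = 33.52 kips → 33.52 / 2 = 16.8 kips.
Bolt shear governs: 10.6 kips.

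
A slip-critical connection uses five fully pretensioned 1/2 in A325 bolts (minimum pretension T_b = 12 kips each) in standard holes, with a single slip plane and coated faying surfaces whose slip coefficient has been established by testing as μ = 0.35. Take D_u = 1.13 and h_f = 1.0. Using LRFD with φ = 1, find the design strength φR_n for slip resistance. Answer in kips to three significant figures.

R_n = μ · D_u · h_f · T_b · n_s · n_b = 0.35 × 1.13 × 1.0 × 12 × 1 × 5 = 23.73 kips.
Design strength φR_n = 1 × 23.73 = 23.7 kips.

23.7 kips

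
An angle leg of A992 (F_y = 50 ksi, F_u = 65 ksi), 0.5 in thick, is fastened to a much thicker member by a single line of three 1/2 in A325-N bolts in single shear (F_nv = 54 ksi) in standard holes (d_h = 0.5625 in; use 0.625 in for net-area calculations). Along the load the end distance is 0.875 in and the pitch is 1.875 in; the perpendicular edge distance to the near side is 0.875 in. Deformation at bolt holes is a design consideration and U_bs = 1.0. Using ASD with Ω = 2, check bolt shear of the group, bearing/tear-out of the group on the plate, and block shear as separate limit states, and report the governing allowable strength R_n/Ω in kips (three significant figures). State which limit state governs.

Bolt shear: A_b = π·0.5²/4 = 0.1963 in²; R_n = 54 × 0.1963 × 3 × 1 = 31.81 kips → 31.81 / 2 = 15.9 kips.
Bearing: edge l_c = 0.5938, r_n = 23.16 kips; interior l_c = 1.312, r_n = 39 kips; R_n = 23.16 + 2·39 = 101.2 kips → 50.6 kips.
Block shear: A_gv = 2.312, A_nv = 1.531, A_nt = 0.2812 in²; R_n = min(0.6F_uA_nv, 0.6F_yA_gv) + U_bs·F_u·A_nt = 78 kips → 39 kips.
Bolt shear governs: 15.9 kips.

15.9 kips (bolt shear governs)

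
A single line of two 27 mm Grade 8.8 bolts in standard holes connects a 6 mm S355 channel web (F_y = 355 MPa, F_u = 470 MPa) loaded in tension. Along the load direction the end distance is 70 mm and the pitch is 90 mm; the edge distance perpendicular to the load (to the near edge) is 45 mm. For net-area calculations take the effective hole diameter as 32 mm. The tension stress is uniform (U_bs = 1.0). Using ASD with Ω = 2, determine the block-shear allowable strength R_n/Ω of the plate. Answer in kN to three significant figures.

Shear plane L_v = 70 + 1·90 = 160 mm; A_gv = 160 × 6 = 960 mm².
A_nv = (160 − 1.5·32) × 6 = 672 mm².
A_nt = (45 − 0.5·32) × 6 = 174 mm².
0.6 F_u A_nv = 189.5 kN; 0.6 F_y A_gv = 204.5 kN → shear rupture governs the shear term.
R_n = 189.5 + 1.0 × 470 × 174 / 1000 = 271.3 kN.
Allowable strength R_n/Ω = 271.3 / 2 = 136 kN.

136 kN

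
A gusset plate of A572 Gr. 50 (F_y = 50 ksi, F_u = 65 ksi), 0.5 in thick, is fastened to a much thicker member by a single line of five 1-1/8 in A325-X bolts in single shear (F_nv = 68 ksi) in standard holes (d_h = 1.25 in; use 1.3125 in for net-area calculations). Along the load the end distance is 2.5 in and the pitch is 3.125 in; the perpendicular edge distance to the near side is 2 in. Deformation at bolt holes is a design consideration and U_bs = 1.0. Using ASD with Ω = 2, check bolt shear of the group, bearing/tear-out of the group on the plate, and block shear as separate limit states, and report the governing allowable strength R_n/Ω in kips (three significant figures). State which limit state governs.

Bolt shear: A_b = π·1.125²/4 = 0.994 in²; R_n = 68 × 0.994 × 5 × 1 = 338 kips → 338 / 2 = 169 kips.
Bearing: edge l_c = 1.875, r_n = 73.12 kips; interior l_c = 1.875, r_n = 73.12 kips; R_n = 73.12 + 4·73.12 = 365.6 kips → 183 kips.
Block shear: A_gv = 7.5, A_nv = 4.547, A_nt = 0.6719 in²; R_n = min(0.6F_uA_nv, 0.6F_yA_gv) + U_bs·F_u·A_nt = 221 kips → 110 kips.
Block shear governs: 110 kips.

110 kips (block shear governs)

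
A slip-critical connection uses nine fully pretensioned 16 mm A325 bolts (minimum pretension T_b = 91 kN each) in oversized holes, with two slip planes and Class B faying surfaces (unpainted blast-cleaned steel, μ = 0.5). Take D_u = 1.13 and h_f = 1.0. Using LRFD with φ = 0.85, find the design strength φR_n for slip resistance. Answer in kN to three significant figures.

R_n = μ · D_u · h_f · T_b · n_s · n_b = 0.5 × 1.13 × 1.0 × 91 × 2 × 9 = 925.5 kN.
Design strength φR_n = 0.85 × 925.5 = 787 kN.

787 kN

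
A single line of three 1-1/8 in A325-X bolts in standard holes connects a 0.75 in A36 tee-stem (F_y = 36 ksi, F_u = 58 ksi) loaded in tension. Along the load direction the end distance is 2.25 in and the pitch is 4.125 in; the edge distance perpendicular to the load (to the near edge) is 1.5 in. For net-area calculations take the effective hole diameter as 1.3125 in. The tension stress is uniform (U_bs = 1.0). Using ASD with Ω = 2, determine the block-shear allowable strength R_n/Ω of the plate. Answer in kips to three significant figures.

103 kips

Shear plane L_v = 2.25 + 2·4.125 = 10.5 in; A_gv = 10.5 × 0.75 = 7.875 in².
A_nv = (10.5 − 2.5·1.3125) × 0.75 = 5.414 in².
A_nt = (1.5 − 0.5·1.3125) × 0.75 = 0.6328 in².
0.6 F_u A_nv = 188.4 kips; 0.6 F_y A_gv = 170.1 kips → shear yielding governs the shear term.
R_n = 170.1 + 1.0 × 58 × 0.6328 = 206.8 kips.
Allowable strength R_n/Ω = 206.8 / 2 = 103 kips.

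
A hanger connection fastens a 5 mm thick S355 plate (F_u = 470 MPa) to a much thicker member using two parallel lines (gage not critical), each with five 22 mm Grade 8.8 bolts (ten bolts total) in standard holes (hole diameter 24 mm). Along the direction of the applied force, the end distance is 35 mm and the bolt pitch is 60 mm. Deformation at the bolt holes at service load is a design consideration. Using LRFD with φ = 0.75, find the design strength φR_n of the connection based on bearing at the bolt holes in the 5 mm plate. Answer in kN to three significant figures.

Per bolt r_n = 1.2 l_c t F_u ≤ 2.4 d t F_u; upper limit = 2.4 × 22 × 5 × 470 / 1000 = 124.1 kN.
Edge bolt: l_c = 35 − 24/2 = 23 mm → 1.2 × 23 × 5 × 470 / 1000 = 64.86 → r_n = 64.86 kN.
Interior bolts: l_c = 60 − 24 = 36 mm → 1.2 × 36 × 5 × 470 / 1000 = 101.5 → r_n = 101.5 kN.
R_n = 2 × 64.86 + 8 × 101.5 = 941.9 kN.
Design strength φR_n = 0.75 × 941.9 = 706 kN.

706 kN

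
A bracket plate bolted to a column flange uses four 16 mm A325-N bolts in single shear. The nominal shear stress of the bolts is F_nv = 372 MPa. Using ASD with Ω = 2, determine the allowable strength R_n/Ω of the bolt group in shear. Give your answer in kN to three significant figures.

A_b = π × 16² / 4 = 201.1 mm².
R_n = F_nv · A_b · n · n_s = 372 × 201.1 × 4 × 1 / 1000 = 299.2 kN.
Allowable strength R_n/Ω = 299.2 / 2 = 150 kN.

150 kN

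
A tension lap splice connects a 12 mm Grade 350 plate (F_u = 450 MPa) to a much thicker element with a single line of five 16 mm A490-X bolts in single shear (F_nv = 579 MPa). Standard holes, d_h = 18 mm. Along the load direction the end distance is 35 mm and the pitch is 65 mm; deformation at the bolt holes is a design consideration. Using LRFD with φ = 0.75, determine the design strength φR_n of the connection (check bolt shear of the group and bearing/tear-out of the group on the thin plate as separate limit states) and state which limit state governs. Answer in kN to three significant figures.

437 kN (bolt shear governs)

Bolt shear: A_b = π·16²/4 = 201.1 mm²; R_n = 579 × 201.1 × 5 × 1 / 1000 = 582.1 kN → 0.75 × 582.1 = 437 kN.
Bearing (1.2 l_c t F_u ≤ 2.4 d t F_u): upper limit = 2.4·16·12·450 / 1000 = 207.4 kN.
  Edge l_c = 35 − 18/2 = 26 → r_n = 168.5 kN; interior l_c = 65 − 18 = 47 → r_n = 207.4 kN.
  R_n,bearing = 1·168.5 + 4·207.4 = 997.9 kN → 0.75 × 997.9 = 748 kN.
Bolt shear governs: 437 kN.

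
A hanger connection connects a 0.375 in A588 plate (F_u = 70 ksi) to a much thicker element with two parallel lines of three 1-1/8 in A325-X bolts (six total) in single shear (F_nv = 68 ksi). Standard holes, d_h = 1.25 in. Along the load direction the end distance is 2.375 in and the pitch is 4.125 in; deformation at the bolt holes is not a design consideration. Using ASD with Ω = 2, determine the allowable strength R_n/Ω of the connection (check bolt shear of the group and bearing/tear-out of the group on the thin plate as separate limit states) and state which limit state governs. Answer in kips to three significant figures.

Bolt shear: A_b = π·1.125²/4 = 0.994 in²; R_n = 68 × 0.994 × 6 × 1 = 405.6 kips → 405.6 / 2 = 203 kips.
Bearing (1.5 l_c t F_u ≤ 3.0 d t F_u): upper limit = 3.0·1.125·0.375·70 = 88.59 kips.
  Edge l_c = 2.375 − 1.25/2 = 1.75 → r_n = 68.91 kips; interior l_c = 4.125 − 1.25 = 2.875 → r_n = 88.59 kips.
  R_n,bearing = 2·68.91 + 4·88.59 = 492.2 kips → 492.2 / 2 = 246 kips.
Bolt shear governs: 203 kips.

203 kips (bolt shear governs)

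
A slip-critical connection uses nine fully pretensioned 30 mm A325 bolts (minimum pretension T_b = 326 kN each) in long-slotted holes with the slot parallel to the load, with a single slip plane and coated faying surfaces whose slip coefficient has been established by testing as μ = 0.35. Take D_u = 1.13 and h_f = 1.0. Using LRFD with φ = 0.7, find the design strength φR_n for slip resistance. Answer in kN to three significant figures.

812 kN

R_n = μ · D_u · h_f · T_b · n_s · n_b = 0.35 × 1.13 × 1.0 × 326 × 1 × 9 = 1160 kN.
Design strength φR_n = 0.7 × 1160 = 812 kN.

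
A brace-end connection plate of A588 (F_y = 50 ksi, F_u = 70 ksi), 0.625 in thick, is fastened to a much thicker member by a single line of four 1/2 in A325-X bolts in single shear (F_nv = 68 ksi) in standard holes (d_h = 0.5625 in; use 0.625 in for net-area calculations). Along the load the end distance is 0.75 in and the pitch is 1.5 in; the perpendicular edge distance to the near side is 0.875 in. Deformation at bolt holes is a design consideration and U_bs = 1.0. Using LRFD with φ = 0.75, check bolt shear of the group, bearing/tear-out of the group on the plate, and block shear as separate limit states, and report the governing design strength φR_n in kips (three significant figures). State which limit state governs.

40.1 kips (bolt shear governs)

Bolt shear: A_b = π·0.5²/4 = 0.1963 in²; R_n = 68 × 0.1963 × 4 × 1 = 53.41 kips → 0.75 × 53.41 = 40.1 kips.
Bearing: edge l_c = 0.4688, r_n = 24.61 kips; interior l_c = 0.9375, r_n = 49.22 kips; R_n = 24.61 + 3·49.22 = 172.3 kips → 129 kips.
Block shear: A_gv = 3.281, A_nv = 1.914, A_nt = 0.3516 in²; R_n = min(0.6F_uA_nv, 0.6F_yA_gv) + U_bs·F_u·A_nt = 105 kips → 78.8 kips.
Bolt shear governs: 40.1 kips.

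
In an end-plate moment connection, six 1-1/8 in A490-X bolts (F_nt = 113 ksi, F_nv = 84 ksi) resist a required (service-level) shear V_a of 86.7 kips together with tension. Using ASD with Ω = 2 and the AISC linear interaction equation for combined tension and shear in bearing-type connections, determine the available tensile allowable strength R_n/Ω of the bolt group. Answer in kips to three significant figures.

321 kips

A_b = π·1.125²/4 = 0.994 in²; f_rv = 86.7 / (6 × 0.994) = 14.54 ksi.
F'_nt = 1.3 F_nt − (Ω F_nt / F_nv) f_rv = 1.3·113 − (2·113/84)·14.54 = 107.8 ksi, capped at F_nt → F'_nt = 107.8 ksi.
R_n = F'_nt · A_b · n = 107.8 × 0.994 × 6 = 642.9 kips.
Allowable strength R_n/Ω = 642.9 / 2 = 321 kips.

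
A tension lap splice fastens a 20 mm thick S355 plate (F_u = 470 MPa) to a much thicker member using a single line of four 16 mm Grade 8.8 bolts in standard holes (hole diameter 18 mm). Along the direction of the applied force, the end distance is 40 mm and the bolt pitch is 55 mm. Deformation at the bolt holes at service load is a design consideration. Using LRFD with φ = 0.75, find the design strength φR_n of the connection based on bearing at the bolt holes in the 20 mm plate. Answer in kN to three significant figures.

1070 kN

Per bolt r_n = 1.2 l_c t F_u ≤ 2.4 d t F_u; upper limit = 2.4 × 16 × 20 × 470 / 1000 = 361 kN.
Edge bolt: l_c = 40 − 18/2 = 31 mm → 1.2 × 31 × 20 × 470 / 1000 = 349.7 → r_n = 349.7 kN.
Interior bolts: l_c = 55 − 18 = 37 mm → 1.2 × 37 × 20 × 470 / 1000 = 417.4 → r_n = 361 kN.
R_n = 1 × 349.7 + 3 × 361 = 1433 kN.
Design strength φR_n = 0.75 × 1433 = 1070 kN.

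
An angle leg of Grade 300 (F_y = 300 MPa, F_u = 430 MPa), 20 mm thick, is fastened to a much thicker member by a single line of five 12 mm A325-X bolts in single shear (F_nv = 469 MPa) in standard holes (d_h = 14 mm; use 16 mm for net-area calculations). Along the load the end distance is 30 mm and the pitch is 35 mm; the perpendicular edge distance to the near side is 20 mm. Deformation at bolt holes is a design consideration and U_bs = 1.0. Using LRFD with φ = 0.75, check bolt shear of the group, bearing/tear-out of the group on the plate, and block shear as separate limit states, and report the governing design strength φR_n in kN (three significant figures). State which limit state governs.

199 kN (bolt shear governs)

Bolt shear: A_b = π·12²/4 = 113.1 mm²; R_n = 469 × 113.1 × 5 × 1 / 1000 = 265.2 kN → 0.75 × 265.2 = 199 kN.
Bearing: edge l_c = 23, r_n = 237.4 kN; interior l_c = 21, r_n = 216.7 kN; R_n = 237.4 + 4·216.7 = 1104 kN → 828 kN.
Block shear: A_gv = 3400, A_nv = 1960, A_nt = 240 mm²; R_n = min(0.6F_uA_nv, 0.6F_yA_gv) + U_bs·F_u·A_nt = 608.9 kN → 457 kN.
Bolt shear governs: 199 kN.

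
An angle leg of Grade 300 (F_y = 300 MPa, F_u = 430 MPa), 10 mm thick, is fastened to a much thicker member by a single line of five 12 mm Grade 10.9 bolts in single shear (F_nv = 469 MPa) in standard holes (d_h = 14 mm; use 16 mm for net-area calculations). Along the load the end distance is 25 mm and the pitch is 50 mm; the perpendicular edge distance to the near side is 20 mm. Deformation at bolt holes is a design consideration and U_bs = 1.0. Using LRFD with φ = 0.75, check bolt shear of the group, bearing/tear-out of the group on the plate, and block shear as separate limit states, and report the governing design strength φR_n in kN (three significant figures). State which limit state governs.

Bolt shear: A_b = π·12²/4 = 113.1 mm²; R_n = 469 × 113.1 × 5 × 1 / 1000 = 265.2 kN → 0.75 × 265.2 = 199 kN.
Bearing: edge l_c = 18, r_n = 92.88 kN; interior l_c = 36, r_n = 123.8 kN; R_n = 92.88 + 4·123.8 = 588.2 kN → 441 kN.
Block shear: A_gv = 2250, A_nv = 1530, A_nt = 120 mm²; R_n = min(0.6F_uA_nv, 0.6F_yA_gv) + U_bs·F_u·A_nt = 446.3 kN → 335 kN.
Bolt shear governs: 199 kN.

199 kN (bolt shear governs)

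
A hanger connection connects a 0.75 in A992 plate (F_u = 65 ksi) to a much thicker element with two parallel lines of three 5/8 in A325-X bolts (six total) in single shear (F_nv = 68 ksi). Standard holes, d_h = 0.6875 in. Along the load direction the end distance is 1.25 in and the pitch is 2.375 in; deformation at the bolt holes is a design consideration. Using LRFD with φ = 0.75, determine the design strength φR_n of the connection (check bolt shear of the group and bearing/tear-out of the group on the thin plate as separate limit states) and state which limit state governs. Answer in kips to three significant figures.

93.9 kips (bolt shear governs)

Bolt shear: A_b = π·0.625²/4 = 0.3068 in²; R_n = 68 × 0.3068 × 6 × 1 = 125.2 kips → 0.75 × 125.2 = 93.9 kips.
Bearing (1.2 l_c t F_u ≤ 2.4 d t F_u): upper limit = 2.4·0.625·0.75·65 = 73.12 kips.
  Edge l_c = 1.25 − 0.6875/2 = 0.9062 → r_n = 53.02 kips; interior l_c = 2.375 − 0.6875 = 1.688 → r_n = 73.12 kips.
  R_n,bearing = 2·53.02 + 4·73.12 = 398.5 kips → 0.75 × 398.5 = 299 kips.
Bolt shear governs: 93.9 kips.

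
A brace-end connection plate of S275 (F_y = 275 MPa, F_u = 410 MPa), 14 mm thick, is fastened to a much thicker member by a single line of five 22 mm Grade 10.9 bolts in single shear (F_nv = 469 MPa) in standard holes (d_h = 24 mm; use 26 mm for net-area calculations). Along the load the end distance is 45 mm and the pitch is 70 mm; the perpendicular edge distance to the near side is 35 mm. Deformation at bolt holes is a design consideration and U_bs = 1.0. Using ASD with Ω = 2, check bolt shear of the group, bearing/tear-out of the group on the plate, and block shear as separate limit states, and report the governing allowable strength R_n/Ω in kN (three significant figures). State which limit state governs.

421 kN (block shear governs)

Bolt shear: A_b = π·22²/4 = 380.1 mm²; R_n = 469 × 380.1 × 5 × 1 / 1000 = 891.4 kN → 891.4 / 2 = 446 kN.
Bearing: edge l_c = 33, r_n = 227.3 kN; interior l_c = 46, r_n = 303.1 kN; R_n = 227.3 + 4·303.1 = 1440 kN → 720 kN.
Block shear: A_gv = 4550, A_nv = 2912, A_nt = 308 mm²; R_n = min(0.6F_uA_nv, 0.6F_yA_gv) + U_bs·F_u·A_nt = 842.6 kN → 421 kN.
Block shear governs: 421 kN.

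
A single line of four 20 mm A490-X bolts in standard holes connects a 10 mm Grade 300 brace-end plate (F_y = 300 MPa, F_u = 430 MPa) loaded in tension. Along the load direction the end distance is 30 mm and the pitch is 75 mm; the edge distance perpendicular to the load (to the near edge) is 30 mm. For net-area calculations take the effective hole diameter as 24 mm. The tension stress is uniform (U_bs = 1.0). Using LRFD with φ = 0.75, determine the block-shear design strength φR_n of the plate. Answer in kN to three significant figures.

Shear plane L_v = 30 + 3·75 = 255 mm; A_gv = 255 × 10 = 2550 mm².
A_nv = (255 − 3.5·24) × 10 = 1710 mm².
A_nt = (30 − 0.5·24) × 10 = 180 mm².
0.6 F_u A_nv = 441.2 kN; 0.6 F_y A_gv = 459 kN → shear rupture governs the shear term.
R_n = 441.2 + 1.0 × 430 × 180 / 1000 = 518.6 kN.
Design strength φR_n = 0.75 × 518.6 = 389 kN.

389 kN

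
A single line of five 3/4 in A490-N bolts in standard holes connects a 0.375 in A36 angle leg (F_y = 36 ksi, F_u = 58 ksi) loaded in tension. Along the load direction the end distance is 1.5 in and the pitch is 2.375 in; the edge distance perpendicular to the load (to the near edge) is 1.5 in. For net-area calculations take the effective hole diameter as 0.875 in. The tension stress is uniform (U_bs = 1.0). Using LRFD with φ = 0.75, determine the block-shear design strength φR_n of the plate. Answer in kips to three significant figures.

84.2 kips

Shear plane L_v = 1.5 + 4·2.375 = 11 in; A_gv = 11 × 0.375 = 4.125 in².
A_nv = (11 − 4.5·0.875) × 0.375 = 2.648 in².
A_nt = (1.5 − 0.5·0.875) × 0.375 = 0.3984 in².
0.6 F_u A_nv = 92.17 kips; 0.6 F_y A_gv = 89.1 kips → shear yielding governs the shear term.
R_n = 89.1 + 1.0 × 58 × 0.3984 = 112.2 kips.
Design strength φR_n = 0.75 × 112.2 = 84.2 kips.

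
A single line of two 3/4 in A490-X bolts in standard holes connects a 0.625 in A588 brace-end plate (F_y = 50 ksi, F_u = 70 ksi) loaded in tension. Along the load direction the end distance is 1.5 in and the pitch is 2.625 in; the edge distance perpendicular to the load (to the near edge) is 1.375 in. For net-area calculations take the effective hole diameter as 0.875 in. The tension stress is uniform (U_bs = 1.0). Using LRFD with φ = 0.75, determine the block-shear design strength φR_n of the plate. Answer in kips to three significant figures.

86.1 kips

Shear plane L_v = 1.5 + 1·2.625 = 4.125 in; A_gv = 4.125 × 0.625 = 2.578 in².
A_nv = (4.125 − 1.5·0.875) × 0.625 = 1.758 in².
A_nt = (1.375 − 0.5·0.875) × 0.625 = 0.5859 in².
0.6 F_u A_nv = 73.83 kips; 0.6 F_y A_gv = 77.34 kips → shear rupture governs the shear term.
R_n = 73.83 + 1.0 × 70 × 0.5859 = 114.8 kips.
Design strength φR_n = 0.75 × 114.8 = 86.1 kips.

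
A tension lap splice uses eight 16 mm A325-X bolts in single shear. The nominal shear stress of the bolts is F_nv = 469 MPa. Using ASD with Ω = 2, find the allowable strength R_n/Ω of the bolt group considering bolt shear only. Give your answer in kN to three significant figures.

A_b = π × 16² / 4 = 201.1 mm².
R_n = F_nv · A_b · n · n_s = 469 × 201.1 × 8 × 1 / 1000 = 754.4 kN.
Allowable strength R_n/Ω = 754.4 / 2 = 377 kN.

377 kN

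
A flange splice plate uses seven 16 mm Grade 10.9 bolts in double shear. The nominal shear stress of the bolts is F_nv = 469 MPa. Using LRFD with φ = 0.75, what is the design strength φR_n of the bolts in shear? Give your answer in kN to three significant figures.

990 kN

A_b = π × 16² / 4 = 201.1 mm².
R_n = F_nv · A_b · n · n_s = 469 × 201.1 × 7 × 2 / 1000 = 1320 kN.
Design strength φR_n = 0.75 × 1320 = 990 kN.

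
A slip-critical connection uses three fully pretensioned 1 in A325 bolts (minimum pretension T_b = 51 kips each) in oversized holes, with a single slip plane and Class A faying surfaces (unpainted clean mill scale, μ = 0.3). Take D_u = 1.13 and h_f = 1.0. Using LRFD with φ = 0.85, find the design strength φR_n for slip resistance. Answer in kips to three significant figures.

44.1 kips

R_n = μ · D_u · h_f · T_b · n_s · n_b = 0.3 × 1.13 × 1.0 × 51 × 1 × 3 = 51.87 kips.
Design strength φR_n = 0.85 × 51.87 = 44.1 kips.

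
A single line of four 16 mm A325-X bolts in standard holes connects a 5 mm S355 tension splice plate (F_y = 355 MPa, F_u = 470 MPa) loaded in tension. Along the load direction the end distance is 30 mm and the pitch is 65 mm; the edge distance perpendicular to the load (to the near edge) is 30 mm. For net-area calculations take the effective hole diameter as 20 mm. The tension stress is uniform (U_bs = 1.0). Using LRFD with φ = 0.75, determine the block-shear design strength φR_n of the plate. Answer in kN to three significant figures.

199 kN

Shear plane L_v = 30 + 3·65 = 225 mm; A_gv = 225 × 5 = 1125 mm².
A_nv = (225 − 3.5·20) × 5 = 775 mm².
A_nt = (30 − 0.5·20) × 5 = 100 mm².
0.6 F_u A_nv = 218.6 kN; 0.6 F_y A_gv = 239.6 kN → shear rupture governs the shear term.
R_n = 218.6 + 1.0 × 470 × 100 / 1000 = 265.6 kN.
Design strength φR_n = 0.75 × 265.6 = 199 kN.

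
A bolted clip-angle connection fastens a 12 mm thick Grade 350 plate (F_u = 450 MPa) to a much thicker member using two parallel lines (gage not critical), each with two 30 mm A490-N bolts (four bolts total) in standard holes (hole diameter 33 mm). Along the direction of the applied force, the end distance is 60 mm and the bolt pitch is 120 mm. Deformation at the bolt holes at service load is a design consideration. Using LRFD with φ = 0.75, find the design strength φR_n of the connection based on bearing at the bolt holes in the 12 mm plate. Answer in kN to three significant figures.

1010 kN

Per bolt r_n = 1.2 l_c t F_u ≤ 2.4 d t F_u; upper limit = 2.4 × 30 × 12 × 450 / 1000 = 388.8 kN.
Edge bolt: l_c = 60 − 33/2 = 43.5 mm → 1.2 × 43.5 × 12 × 450 / 1000 = 281.9 → r_n = 281.9 kN.
Interior bolts: l_c = 120 − 33 = 87 mm → 1.2 × 87 × 12 × 450 / 1000 = 563.8 → r_n = 388.8 kN.
R_n = 2 × 281.9 + 2 × 388.8 = 1341 kN.
Design strength φR_n = 0.75 × 1341 = 1010 kN.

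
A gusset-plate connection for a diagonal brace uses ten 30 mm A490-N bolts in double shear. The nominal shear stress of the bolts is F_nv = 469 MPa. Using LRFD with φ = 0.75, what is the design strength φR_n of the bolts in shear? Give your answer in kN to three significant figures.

A_b = π × 30² / 4 = 706.9 mm².
R_n = F_nv · A_b · n · n_s = 469 × 706.9 × 10 × 2 / 1000 = 6630 kN.
Design strength φR_n = 0.75 × 6630 = 4970 kN.

4970 kN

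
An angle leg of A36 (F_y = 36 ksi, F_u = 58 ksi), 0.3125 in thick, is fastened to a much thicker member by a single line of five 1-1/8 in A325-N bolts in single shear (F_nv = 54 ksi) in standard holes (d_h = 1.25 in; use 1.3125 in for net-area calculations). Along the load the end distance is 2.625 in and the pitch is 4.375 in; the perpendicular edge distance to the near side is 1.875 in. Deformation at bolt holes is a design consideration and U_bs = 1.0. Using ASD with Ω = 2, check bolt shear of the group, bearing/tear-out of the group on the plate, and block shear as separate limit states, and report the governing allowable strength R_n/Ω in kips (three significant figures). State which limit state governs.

Bolt shear: A_b = π·1.125²/4 = 0.994 in²; R_n = 54 × 0.994 × 5 × 1 = 268.4 kips → 268.4 / 2 = 134 kips.
Bearing: edge l_c = 2, r_n = 43.5 kips; interior l_c = 3.125, r_n = 48.94 kips; R_n = 43.5 + 4·48.94 = 239.2 kips → 120 kips.
Block shear: A_gv = 6.289, A_nv = 4.443, A_nt = 0.3809 in²; R_n = min(0.6F_uA_nv, 0.6F_yA_gv) + U_bs·F_u·A_nt = 157.9 kips → 79 kips.
Block shear governs: 79 kips.

79 kips (block shear governs)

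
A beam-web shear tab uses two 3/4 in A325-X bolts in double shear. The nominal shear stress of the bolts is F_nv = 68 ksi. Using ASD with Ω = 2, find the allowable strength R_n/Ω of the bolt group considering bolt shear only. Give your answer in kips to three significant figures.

A_b = π × 0.75² / 4 = 0.4418 in².
R_n = F_nv · A_b · n · n_s = 68 × 0.4418 × 2 × 2 = 120.2 kips.
Allowable strength R_n/Ω = 120.2 / 2 = 60.1 kips.

60.1 kips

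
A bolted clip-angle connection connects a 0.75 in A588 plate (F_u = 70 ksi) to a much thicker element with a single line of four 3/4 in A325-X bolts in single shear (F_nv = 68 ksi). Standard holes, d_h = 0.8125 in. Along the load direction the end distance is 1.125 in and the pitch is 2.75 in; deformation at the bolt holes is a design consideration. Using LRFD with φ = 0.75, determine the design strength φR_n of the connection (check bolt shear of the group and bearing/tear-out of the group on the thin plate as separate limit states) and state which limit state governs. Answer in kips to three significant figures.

Bolt shear: A_b = π·0.75²/4 = 0.4418 in²; R_n = 68 × 0.4418 × 4 × 1 = 120.2 kips → 0.75 × 120.2 = 90.1 kips.
Bearing (1.2 l_c t F_u ≤ 2.4 d t F_u): upper limit = 2.4·0.75·0.75·70 = 94.5 kips.
  Edge l_c = 1.125 − 0.8125/2 = 0.7188 → r_n = 45.28 kips; interior l_c = 2.75 − 0.8125 = 1.938 → r_n = 94.5 kips.
  R_n,bearing = 1·45.28 + 3·94.5 = 328.8 kips → 0.75 × 328.8 = 247 kips.
Bolt shear governs: 90.1 kips.

90.1 kips (bolt shear governs)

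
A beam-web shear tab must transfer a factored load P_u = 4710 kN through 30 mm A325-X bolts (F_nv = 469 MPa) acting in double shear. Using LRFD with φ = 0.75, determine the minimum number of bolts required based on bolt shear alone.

10 bolts

A_b = π·30²/4 = 706.9 mm².
Per-bolt design strength φR_n = 0.75 × 469 × 706.9 × 2 / 1000 = 497.3 kN.
n ≥ 4710 / 497.3 = 9.472 → use 10 bolts.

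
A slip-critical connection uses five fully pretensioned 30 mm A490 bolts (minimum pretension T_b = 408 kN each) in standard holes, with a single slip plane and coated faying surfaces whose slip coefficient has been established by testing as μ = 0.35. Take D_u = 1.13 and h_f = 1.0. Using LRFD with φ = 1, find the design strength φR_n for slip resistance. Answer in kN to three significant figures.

807 kN

R_n = μ · D_u · h_f · T_b · n_s · n_b = 0.35 × 1.13 × 1.0 × 408 × 1 × 5 = 806.8 kN.
Design strength φR_n = 1 × 806.8 = 807 kN.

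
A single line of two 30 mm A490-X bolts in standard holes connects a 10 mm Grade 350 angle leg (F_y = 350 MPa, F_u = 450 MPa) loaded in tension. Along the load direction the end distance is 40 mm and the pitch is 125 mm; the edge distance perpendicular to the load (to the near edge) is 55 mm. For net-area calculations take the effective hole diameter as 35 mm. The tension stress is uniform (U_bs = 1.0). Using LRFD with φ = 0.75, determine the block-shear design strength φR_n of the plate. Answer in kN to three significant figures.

Shear plane L_v = 40 + 1·125 = 165 mm; A_gv = 165 × 10 = 1650 mm².
A_nv = (165 − 1.5·35) × 10 = 1125 mm².
A_nt = (55 − 0.5·35) × 10 = 375 mm².
0.6 F_u A_nv = 303.8 kN; 0.6 F_y A_gv = 346.5 kN → shear rupture governs the shear term.
R_n = 303.8 + 1.0 × 450 × 375 / 1000 = 472.5 kN.
Design strength φR_n = 0.75 × 472.5 = 354 kN.

354 kN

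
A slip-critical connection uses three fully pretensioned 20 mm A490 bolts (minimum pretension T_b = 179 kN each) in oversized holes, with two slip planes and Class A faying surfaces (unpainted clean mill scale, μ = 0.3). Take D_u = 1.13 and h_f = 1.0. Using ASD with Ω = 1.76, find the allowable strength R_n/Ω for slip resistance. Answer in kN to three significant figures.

R_n = μ · D_u · h_f · T_b · n_s · n_b = 0.3 × 1.13 × 1.0 × 179 × 2 × 3 = 364.1 kN.
Allowable strength R_n/Ω = 364.1 / 1.76 = 207 kN.

207 kN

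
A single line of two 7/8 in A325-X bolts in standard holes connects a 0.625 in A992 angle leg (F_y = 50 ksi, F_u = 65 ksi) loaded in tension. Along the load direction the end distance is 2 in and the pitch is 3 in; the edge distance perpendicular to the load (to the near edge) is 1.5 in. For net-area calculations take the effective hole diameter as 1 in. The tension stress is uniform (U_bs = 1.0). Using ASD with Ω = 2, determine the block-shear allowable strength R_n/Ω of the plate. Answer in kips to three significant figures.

Shear plane L_v = 2 + 1·3 = 5 in; A_gv = 5 × 0.625 = 3.125 in².
A_nv = (5 − 1.5·1) × 0.625 = 2.188 in².
A_nt = (1.5 − 0.5·1) × 0.625 = 0.625 in².
0.6 F_u A_nv = 85.31 kips; 0.6 F_y A_gv = 93.75 kips → shear rupture governs the shear term.
R_n = 85.31 + 1.0 × 65 × 0.625 = 125.9 kips.
Allowable strength R_n/Ω = 125.9 / 2 = 63 kips.

63 kips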